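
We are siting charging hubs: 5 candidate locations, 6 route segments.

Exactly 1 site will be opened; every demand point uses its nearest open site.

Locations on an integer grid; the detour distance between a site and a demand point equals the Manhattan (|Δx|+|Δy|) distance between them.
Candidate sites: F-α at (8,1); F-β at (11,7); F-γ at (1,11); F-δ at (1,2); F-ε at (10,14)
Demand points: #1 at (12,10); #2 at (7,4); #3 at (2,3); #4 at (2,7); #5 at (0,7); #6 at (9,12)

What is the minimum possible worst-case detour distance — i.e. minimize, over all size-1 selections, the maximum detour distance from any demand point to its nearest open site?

13

Open {F-β}.
  Farthest demand point is #3 at detour distance 13 (to F-β); all others are ≤ 13.
With {F-γ} the worst case is 13.
With {F-α} the worst case is 14.
No size-1 selection achieves below 13.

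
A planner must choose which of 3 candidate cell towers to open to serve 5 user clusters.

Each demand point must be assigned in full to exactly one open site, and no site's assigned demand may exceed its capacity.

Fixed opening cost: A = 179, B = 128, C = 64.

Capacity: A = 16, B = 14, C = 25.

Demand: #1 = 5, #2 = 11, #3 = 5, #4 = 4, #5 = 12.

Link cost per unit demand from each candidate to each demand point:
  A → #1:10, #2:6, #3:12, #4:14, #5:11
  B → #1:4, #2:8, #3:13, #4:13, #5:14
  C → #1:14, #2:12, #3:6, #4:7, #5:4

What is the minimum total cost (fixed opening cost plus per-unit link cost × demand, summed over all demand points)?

465

Open {A, C}; cheapest assignment that respects the capacities:
  A (cap 16, load 16): #1, #2 — cost 5×10 + 11×6 = 116
  C (cap 25, load 21): #3, #4, #5 — cost 5×6 + 4×7 + 12×4 = 106
  Shipping 222, fixed 243 → total 465.
  Any other capacity-feasible assignment to {A, C} ships for at least 222.
Compare {B, C}: its best feasible assignment gives total 509.
Compare {A, B, C}: its best feasible assignment gives total 563.
Every other set of open sites that can feasibly serve all demand totals ≥ 509 even under its best assignment. Minimum: 465.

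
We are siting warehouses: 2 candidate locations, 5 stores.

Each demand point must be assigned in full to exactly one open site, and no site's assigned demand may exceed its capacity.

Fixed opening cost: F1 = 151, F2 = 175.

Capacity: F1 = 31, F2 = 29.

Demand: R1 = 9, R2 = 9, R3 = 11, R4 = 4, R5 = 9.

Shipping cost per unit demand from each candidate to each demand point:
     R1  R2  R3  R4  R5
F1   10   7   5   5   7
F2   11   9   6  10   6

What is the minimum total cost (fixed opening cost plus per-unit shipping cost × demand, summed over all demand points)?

617

Open {F1, F2}; cheapest assignment that respects the capacities:
  F1 (cap 31, load 24): R2, R3, R4 — cost 9×7 + 11×5 + 4×5 = 138
  F2 (cap 29, load 18): R1, R5 — cost 9×11 + 9×6 = 153
  Shipping 291, fixed 326 → total 617.
  Any other capacity-feasible assignment to {F1, F2} ships for at least 291.
Total demand is 42 and no other set of sites has combined capacity ≥ 42, so {F1, F2} is the only feasible choice of open sites. Minimum: 617.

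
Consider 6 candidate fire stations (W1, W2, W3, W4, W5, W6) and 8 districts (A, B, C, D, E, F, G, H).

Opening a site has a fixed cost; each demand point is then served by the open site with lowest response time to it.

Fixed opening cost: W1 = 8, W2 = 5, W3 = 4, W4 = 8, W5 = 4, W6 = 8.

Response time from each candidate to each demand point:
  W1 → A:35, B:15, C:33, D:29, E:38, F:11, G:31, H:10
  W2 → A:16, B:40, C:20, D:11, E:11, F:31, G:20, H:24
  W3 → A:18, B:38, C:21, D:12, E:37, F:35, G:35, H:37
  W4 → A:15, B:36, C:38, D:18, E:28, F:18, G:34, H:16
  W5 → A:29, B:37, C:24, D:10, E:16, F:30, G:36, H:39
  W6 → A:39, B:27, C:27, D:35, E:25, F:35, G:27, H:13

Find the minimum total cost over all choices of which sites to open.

Open {W1, W2}: assign each demand point to its cheapest open site.
  A→W2 16, B→W1 15, C→W2 20, D→W2 11, E→W2 11, F→W1 11, G→W2 20, H→W1 10
  response time 114, fixed 13 → total 127.
Compare {W1, W2, W5}: response time 113 + fixed 17 = 130.
Compare {W1, W2, W3}: response time 114 + fixed 17 = 131.
Compare {W1, W2, W4}: response time 113 + fixed 21 = 134.
All other subsets cost ≥ 130. Minimum total cost: 127.

127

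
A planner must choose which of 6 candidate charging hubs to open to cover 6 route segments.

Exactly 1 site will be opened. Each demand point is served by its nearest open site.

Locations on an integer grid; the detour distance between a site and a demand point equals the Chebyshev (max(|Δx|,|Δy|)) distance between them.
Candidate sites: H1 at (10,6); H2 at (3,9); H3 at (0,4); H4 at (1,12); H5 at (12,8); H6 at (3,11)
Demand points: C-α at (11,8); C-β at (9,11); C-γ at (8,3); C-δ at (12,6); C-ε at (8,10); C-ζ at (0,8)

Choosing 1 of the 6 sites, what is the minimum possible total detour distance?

Open {H1}.
  C-α→H1 2, C-β→H1 5, C-γ→H1 3, C-δ→H1 2, C-ε→H1 4, C-ζ→H1 10  ⇒ total 26.
Compare {H5}: total 27.
Compare {H2}: total 37.
No size-1 selection does better; minimum is 26.

26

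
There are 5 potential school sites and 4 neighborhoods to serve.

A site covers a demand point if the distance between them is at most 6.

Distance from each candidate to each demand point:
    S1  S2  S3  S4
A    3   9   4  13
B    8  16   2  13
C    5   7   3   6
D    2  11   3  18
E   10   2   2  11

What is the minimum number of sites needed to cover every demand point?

2

Coverage sets (demand points within 6 of each site):
  A: {S1, S3}
  B: {S3}
  C: {S1, S3, S4}
  D: {S1, S3}
  E: {S2, S3}
No single site covers all 4 demand points.
But {C, E} covers everything, so the minimum is 2.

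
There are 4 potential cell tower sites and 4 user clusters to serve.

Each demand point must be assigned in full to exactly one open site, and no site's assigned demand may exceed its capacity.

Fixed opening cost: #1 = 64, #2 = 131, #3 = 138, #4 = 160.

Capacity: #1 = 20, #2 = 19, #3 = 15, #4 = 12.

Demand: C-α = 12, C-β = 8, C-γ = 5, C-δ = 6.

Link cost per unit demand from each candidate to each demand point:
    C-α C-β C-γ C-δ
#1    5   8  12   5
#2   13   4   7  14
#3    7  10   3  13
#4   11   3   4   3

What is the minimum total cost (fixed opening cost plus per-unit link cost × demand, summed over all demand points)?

Open {#1, #2}; cheapest assignment that respects the capacities:
  #1 (cap 20, load 18): C-α, C-δ — cost 12×5 + 6×5 = 90
  #2 (cap 19, load 13): C-β, C-γ — cost 8×4 + 5×7 = 67
  Shipping 157, fixed 195 → total 352.
  Any other capacity-feasible assignment to {#1, #2} ships for at least 157.
Compare {#1, #4}: its best feasible assignment gives total 386.
Compare {#1, #3}: its best feasible assignment gives total 387.
Every other set of open sites that can feasibly serve all demand totals ≥ 386 even under its best assignment. Minimum: 352.

352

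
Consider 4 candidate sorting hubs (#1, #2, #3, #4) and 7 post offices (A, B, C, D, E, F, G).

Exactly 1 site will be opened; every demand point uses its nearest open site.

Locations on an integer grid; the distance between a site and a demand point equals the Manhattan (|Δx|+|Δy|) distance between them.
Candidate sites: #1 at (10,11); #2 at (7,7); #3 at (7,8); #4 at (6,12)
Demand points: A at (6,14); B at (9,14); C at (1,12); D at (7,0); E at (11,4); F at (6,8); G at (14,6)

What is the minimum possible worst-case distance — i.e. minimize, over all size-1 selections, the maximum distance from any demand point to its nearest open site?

Open {#3}.
  Farthest demand point is C at distance 10 (to #3); all others are ≤ 10.
With {#2} the worst case is 11.
With {#1} the worst case is 14.
No size-1 selection achieves below 10.

10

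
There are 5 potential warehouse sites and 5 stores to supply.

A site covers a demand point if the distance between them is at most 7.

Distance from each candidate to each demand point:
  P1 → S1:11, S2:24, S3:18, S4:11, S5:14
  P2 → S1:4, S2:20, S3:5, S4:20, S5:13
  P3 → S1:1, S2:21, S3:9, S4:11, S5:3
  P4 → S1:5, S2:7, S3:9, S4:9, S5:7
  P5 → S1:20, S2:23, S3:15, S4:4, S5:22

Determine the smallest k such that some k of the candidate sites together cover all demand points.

3

Coverage sets (demand points within 7 of each site):
  P1: {}
  P2: {S1, S3}
  P3: {S1, S5}
  P4: {S1, S2, S5}
  P5: {S4}
No 2 sites suffice: every size-2 union leaves at least one demand point uncovered.
But {P2, P4, P5} covers everything, so the minimum is 3.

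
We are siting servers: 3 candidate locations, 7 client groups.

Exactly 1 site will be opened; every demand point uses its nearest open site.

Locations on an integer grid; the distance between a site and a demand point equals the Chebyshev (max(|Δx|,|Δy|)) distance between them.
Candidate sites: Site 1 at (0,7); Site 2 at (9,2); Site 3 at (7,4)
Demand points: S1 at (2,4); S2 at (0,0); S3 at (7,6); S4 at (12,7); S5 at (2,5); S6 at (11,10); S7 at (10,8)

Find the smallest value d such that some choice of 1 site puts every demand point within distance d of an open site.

Open {Site 3}.
  Farthest demand point is S2 at distance 7 (to Site 3); all others are ≤ 7.
With {Site 2} the worst case is 9.
With {Site 1} the worst case is 12.
No size-1 selection achieves below 7.

7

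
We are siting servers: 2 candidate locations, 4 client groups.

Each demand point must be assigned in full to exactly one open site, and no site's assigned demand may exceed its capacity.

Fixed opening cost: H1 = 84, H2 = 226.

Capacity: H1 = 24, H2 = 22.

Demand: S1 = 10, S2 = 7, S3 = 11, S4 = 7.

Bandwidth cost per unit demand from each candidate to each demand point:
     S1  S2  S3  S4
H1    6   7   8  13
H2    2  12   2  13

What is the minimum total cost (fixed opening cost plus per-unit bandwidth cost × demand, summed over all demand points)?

492

Open {H1, H2}; cheapest assignment that respects the capacities:
  H1 (cap 24, load 14): S2, S4 — cost 7×7 + 7×13 = 140
  H2 (cap 22, load 21): S1, S3 — cost 10×2 + 11×2 = 42
  Shipping 182, fixed 310 → total 492.
  Any other capacity-feasible assignment to {H1, H2} ships for at least 182.
Total demand is 35 and no other set of sites has combined capacity ≥ 35, so {H1, H2} is the only feasible choice of open sites. Minimum: 492.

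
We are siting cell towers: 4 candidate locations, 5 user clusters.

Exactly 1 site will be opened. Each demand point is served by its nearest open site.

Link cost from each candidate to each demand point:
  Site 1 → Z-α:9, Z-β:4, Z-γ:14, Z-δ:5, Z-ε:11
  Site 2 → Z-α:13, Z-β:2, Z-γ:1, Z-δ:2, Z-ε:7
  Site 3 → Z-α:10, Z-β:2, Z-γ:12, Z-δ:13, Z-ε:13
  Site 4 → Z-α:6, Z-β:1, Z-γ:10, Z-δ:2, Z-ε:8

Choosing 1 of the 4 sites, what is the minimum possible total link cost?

25

Open {Site 2}.
  Z-α→Site 2 13, Z-β→Site 2 2, Z-γ→Site 2 1, Z-δ→Site 2 2, Z-ε→Site 2 7  ⇒ total 25.
Compare {Site 4}: total 27.
Compare {Site 1}: total 43.
No size-1 selection does better; minimum is 25.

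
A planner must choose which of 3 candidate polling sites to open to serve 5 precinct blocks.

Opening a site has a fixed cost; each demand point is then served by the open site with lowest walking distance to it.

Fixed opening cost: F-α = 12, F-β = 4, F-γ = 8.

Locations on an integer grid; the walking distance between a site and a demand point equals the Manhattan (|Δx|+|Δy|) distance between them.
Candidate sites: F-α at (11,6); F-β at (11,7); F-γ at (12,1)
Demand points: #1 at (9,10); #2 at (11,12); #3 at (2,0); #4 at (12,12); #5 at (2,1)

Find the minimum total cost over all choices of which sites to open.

49

Open {F-β, F-γ}: assign each demand point to its cheapest open site.
  #1→F-β 5, #2→F-β 5, #3→F-γ 11, #4→F-β 6, #5→F-γ 10
  walking distance 37, fixed 12 → total 49.
Compare {F-β}: walking distance 47 + fixed 4 = 51.
Compare {F-α}: walking distance 48 + fixed 12 = 60.
Compare {F-α, F-γ}: walking distance 40 + fixed 20 = 60.
All other subsets cost ≥ 51. Minimum total cost: 49.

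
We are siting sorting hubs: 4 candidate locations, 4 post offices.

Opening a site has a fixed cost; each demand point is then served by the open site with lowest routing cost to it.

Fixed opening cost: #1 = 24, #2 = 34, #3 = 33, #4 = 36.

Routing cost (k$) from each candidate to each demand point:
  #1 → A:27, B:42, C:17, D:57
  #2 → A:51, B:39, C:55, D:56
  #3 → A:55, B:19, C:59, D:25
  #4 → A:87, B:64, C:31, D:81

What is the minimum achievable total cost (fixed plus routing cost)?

145

Open {#1, #3}: assign each demand point to its cheapest open site.
  A→#1 27, B→#3 19, C→#1 17, D→#3 25
  routing cost 88, fixed 57 → total 145.
Compare {#1}: routing cost 143 + fixed 24 = 167.
Compare {#1, #2, #3}: routing cost 88 + fixed 91 = 179.
Compare {#1, #3, #4}: routing cost 88 + fixed 93 = 181.
All other subsets cost ≥ 167. Minimum total cost: 145.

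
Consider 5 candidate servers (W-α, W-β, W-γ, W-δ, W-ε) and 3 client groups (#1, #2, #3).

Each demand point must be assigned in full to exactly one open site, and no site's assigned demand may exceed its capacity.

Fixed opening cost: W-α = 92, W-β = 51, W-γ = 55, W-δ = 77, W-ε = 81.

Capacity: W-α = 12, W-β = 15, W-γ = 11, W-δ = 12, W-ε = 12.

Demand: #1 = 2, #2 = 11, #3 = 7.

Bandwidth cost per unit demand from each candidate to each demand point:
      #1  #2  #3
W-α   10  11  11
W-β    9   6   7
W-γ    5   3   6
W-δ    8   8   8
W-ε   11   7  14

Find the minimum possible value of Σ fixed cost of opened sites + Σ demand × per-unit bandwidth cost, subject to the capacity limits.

Open {W-β, W-γ}; cheapest assignment that respects the capacities:
  W-β (cap 15, load 9): #1, #3 — cost 2×9 + 7×7 = 67
  W-γ (cap 11, load 11): #2 — cost 11×3 = 33
  Shipping 100, fixed 106 → total 206.
  Any other capacity-feasible assignment to {W-β, W-γ} ships for at least 100.
Compare {W-γ, W-δ}: its best feasible assignment gives total 237.
Compare {W-γ, W-ε}: its best feasible assignment gives total 265.
Every other set of open sites that can feasibly serve all demand totals ≥ 237 even under its best assignment. Minimum: 206.

206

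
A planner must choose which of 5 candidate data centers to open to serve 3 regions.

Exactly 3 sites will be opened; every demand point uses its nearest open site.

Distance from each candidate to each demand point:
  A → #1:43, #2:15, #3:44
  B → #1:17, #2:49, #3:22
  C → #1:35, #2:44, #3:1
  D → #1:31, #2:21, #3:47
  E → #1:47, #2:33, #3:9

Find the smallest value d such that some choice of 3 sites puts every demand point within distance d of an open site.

Open {A, B, C}.
  Farthest demand point is #1 at distance 17 (to B); all others are ≤ 17.
With {A, B, E} the worst case is 17.
With {B, C, D} the worst case is 21.
No size-3 selection achieves below 17.

17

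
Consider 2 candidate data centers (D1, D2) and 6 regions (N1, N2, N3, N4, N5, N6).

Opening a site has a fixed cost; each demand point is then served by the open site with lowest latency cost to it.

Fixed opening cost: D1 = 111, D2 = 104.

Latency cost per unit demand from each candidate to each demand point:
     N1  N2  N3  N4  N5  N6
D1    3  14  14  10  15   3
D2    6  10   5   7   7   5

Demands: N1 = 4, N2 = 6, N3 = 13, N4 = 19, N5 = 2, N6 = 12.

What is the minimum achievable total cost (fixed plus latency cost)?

Open {D2}: assign each demand point to its cheapest open site.
  N1→D2 4×6=24, N2→D2 6×10=60, N3→D2 13×5=65, N4→D2 19×7=133, N5→D2 2×7=14, N6→D2 12×5=60
  latency cost 356, fixed 104 → total 460.
Compare {D1, D2}: latency cost 320 + fixed 215 = 535.
Compare {D1}: latency cost 534 + fixed 111 = 645.

460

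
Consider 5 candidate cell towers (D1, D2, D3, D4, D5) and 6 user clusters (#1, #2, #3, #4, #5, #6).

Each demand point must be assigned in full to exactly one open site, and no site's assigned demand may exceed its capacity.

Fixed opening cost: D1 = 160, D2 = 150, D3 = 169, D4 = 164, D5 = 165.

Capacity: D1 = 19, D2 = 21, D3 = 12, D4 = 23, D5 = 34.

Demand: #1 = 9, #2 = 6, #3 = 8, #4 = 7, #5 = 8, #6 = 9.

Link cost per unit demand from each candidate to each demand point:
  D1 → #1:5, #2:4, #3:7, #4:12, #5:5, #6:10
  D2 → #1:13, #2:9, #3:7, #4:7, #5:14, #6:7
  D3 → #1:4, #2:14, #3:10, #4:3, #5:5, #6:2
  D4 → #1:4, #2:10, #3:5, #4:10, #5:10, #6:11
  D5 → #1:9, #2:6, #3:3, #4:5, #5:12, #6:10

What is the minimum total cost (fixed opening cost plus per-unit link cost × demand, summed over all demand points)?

595

Open {D1, D5}; cheapest assignment that respects the capacities:
  D1 (cap 19, load 17): #1, #5 — cost 9×5 + 8×5 = 85
  D5 (cap 34, load 30): #2, #3, #4, #6 — cost 6×6 + 8×3 + 7×5 + 9×10 = 185
  Shipping 270, fixed 325 → total 595.
  Any other capacity-feasible assignment to {D1, D5} ships for at least 270.
Compare {D4, D5}: its best feasible assignment gives total 630.
Compare {D2, D5}: its best feasible assignment gives total 664.
Every other set of open sites that can feasibly serve all demand totals ≥ 630 even under its best assignment. Minimum: 595.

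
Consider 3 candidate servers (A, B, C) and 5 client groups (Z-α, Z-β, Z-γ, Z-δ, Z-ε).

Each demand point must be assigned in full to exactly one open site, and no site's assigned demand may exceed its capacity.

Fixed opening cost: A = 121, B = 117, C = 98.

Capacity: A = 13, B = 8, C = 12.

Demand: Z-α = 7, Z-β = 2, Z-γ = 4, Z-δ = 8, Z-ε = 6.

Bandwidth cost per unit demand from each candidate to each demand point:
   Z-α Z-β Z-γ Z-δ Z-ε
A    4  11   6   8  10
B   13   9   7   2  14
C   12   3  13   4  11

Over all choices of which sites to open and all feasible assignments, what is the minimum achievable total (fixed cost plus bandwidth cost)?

Open {A, B, C}; cheapest assignment that respects the capacities:
  A (cap 13, load 11): Z-α, Z-γ — cost 7×4 + 4×6 = 52
  B (cap 8, load 8): Z-δ — cost 8×2 = 16
  C (cap 12, load 8): Z-β, Z-ε — cost 2×3 + 6×11 = 72
  Shipping 140, fixed 336 → total 476.
  Any other capacity-feasible assignment to {A, B, C} ships for at least 140.
Total demand is 27 and no other set of sites has combined capacity ≥ 27, so {A, B, C} is the only feasible choice of open sites. Minimum: 476.

476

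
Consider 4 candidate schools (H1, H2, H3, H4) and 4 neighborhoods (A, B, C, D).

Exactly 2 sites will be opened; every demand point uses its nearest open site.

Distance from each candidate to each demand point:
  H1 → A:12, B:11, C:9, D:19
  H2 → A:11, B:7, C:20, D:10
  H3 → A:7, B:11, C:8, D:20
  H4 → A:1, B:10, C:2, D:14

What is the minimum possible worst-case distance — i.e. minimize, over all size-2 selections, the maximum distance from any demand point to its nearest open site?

Open {H2, H3}.
  Farthest demand point is D at distance 10 (to H2); all others are ≤ 10.
With {H2, H4} the worst case is 10.
With {H1, H2} the worst case is 11.
No size-2 selection achieves below 10.

10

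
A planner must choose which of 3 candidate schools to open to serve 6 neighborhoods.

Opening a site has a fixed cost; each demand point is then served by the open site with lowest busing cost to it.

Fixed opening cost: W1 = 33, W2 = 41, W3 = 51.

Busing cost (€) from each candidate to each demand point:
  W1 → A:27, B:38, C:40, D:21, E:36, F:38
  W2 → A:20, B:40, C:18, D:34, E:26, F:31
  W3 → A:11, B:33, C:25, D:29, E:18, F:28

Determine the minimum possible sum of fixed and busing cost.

Open {W3}: assign each demand point to its cheapest open site.
  A→W3 11, B→W3 33, C→W3 25, D→W3 29, E→W3 18, F→W3 28
  busing cost 144, fixed 51 → total 195.
Compare {W2}: busing cost 169 + fixed 41 = 210.
Compare {W1, W3}: busing cost 136 + fixed 84 = 220.
Compare {W1, W2}: busing cost 154 + fixed 74 = 228.
All other subsets cost ≥ 210. Minimum total cost: 195.

195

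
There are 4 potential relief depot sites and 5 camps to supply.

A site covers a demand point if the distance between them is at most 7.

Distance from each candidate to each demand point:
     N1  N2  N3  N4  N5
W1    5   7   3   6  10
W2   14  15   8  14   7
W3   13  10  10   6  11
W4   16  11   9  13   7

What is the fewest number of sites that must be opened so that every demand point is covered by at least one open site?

Coverage sets (demand points within 7 of each site):
  W1: {N1, N2, N3, N4}
  W2: {N5}
  W3: {N4}
  W4: {N5}
No single site covers all 5 demand points.
But {W1, W2} covers everything, so the minimum is 2.

2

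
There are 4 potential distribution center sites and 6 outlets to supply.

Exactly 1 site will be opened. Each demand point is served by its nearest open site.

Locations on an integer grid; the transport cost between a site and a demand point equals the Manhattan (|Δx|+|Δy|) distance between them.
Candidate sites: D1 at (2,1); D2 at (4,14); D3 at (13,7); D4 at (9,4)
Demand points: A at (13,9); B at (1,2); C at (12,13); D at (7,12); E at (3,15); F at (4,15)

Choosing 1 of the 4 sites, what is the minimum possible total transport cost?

Open {D2}.
  A→D2 14, B→D2 15, C→D2 9, D→D2 5, E→D2 2, F→D2 1  ⇒ total 46.
Compare {D3}: total 72.
Compare {D4}: total 74.
No size-1 selection does better; minimum is 46.

46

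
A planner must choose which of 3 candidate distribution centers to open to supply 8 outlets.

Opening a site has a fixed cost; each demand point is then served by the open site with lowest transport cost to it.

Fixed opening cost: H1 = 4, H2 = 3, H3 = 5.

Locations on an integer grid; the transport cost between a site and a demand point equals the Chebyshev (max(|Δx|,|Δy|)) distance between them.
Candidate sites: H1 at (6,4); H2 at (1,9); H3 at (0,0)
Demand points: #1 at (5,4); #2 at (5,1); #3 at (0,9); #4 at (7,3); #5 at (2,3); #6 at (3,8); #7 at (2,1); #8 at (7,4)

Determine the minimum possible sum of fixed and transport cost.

Open {H1, H2}: assign each demand point to its cheapest open site.
  #1→H1 1, #2→H1 3, #3→H2 1, #4→H1 1, #5→H1 4, #6→H2 2, #7→H1 4, #8→H1 1
  transport cost 17, fixed 7 → total 24.
Compare {H1, H2, H3}: transport cost 14 + fixed 12 = 26.
Compare {H1}: transport cost 24 + fixed 4 = 28.
Compare {H1, H3}: transport cost 21 + fixed 9 = 30.
All other subsets cost ≥ 26. Minimum total cost: 24.

24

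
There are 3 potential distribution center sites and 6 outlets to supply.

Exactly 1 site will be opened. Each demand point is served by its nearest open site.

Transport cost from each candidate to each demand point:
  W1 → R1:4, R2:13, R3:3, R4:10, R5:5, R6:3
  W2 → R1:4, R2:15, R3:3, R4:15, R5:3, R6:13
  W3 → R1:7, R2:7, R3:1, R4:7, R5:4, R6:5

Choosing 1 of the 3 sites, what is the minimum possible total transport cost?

31

Open {W3}.
  R1→W3 7, R2→W3 7, R3→W3 1, R4→W3 7, R5→W3 4, R6→W3 5  ⇒ total 31.
Compare {W1}: total 38.
Compare {W2}: total 53.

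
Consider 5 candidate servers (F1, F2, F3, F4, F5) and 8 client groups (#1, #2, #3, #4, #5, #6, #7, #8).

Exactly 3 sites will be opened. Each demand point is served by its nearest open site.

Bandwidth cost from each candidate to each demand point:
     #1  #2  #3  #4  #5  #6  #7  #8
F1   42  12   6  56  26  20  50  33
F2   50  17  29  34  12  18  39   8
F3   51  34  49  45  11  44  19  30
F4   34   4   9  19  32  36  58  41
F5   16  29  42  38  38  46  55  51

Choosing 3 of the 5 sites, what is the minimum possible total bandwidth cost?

122

Open {F2, F3, F4}.
  #1→F4 34, #2→F4 4, #3→F4 9, #4→F4 19, #5→F3 11, #6→F2 18, #7→F3 19, #8→F2 8  ⇒ total 122.
Compare {F2, F4, F5}: total 125.
Compare {F1, F2, F4}: total 140.
No size-3 selection does better; minimum is 122.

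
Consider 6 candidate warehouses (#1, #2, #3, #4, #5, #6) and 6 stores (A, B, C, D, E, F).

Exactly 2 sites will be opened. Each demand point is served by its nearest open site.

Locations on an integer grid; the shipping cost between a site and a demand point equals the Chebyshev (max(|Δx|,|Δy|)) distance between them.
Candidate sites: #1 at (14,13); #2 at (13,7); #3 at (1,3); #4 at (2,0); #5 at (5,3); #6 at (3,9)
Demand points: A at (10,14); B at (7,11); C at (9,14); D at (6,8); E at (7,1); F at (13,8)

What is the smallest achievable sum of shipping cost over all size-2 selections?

27

Open {#2, #6}.
  A→#2 7, B→#6 4, C→#6 6, D→#6 3, E→#2 6, F→#2 1  ⇒ total 27.
Compare {#1, #5}: total 28.
Compare {#2, #5}: total 28.
No size-2 selection does better; minimum is 27.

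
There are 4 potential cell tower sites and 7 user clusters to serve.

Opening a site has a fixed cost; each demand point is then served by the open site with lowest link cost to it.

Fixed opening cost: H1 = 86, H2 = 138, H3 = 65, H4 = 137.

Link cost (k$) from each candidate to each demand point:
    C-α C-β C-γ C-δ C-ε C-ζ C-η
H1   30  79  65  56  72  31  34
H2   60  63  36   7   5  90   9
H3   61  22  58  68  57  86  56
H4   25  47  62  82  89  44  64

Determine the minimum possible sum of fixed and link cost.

405

Open {H1, H2}: assign each demand point to its cheapest open site.
  C-α→H1 30, C-β→H2 63, C-γ→H2 36, C-δ→H2 7, C-ε→H2 5, C-ζ→H1 31, C-η→H2 9
  link cost 181, fixed 224 → total 405.
Compare {H2}: link cost 270 + fixed 138 = 408.
Compare {H2, H3}: link cost 225 + fixed 203 = 428.
Compare {H1, H2, H3}: link cost 140 + fixed 289 = 429.
All other subsets cost ≥ 408. Minimum total cost: 405.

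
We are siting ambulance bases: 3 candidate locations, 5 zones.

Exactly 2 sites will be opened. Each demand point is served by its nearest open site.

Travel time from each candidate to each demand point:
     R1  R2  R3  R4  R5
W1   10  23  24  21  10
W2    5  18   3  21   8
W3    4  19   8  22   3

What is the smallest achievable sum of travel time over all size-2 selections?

49

Open {W2, W3}.
  R1→W3 4, R2→W2 18, R3→W2 3, R4→W2 21, R5→W3 3  ⇒ total 49.
Compare {W1, W2}: total 55.
Compare {W1, W3}: total 55.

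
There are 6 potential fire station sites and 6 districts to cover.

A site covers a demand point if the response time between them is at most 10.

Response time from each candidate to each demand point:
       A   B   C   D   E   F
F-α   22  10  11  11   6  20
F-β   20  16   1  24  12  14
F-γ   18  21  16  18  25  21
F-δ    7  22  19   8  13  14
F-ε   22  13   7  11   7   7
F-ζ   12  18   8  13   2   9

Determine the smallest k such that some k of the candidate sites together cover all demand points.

Coverage sets (demand points within 10 of each site):
  F-α: {B, E}
  F-β: {C}
  F-γ: {}
  F-δ: {A, D}
  F-ε: {C, E, F}
  F-ζ: {C, E, F}
No 2 sites suffice: every size-2 union leaves at least one demand point uncovered.
But {F-α, F-δ, F-ε} covers everything, so the minimum is 3.

3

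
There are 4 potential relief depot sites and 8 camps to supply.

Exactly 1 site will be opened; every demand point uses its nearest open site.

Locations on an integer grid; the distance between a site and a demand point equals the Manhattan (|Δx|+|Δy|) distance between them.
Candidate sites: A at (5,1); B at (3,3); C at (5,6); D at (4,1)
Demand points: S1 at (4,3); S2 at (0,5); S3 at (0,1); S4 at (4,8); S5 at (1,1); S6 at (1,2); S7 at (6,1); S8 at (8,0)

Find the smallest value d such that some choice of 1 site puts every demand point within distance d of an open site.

Open {B}.
  Farthest demand point is S8 at distance 8 (to B); all others are ≤ 8.
With {D} the worst case is 8.
With {A} the worst case is 9.
No size-1 selection achieves below 8.

8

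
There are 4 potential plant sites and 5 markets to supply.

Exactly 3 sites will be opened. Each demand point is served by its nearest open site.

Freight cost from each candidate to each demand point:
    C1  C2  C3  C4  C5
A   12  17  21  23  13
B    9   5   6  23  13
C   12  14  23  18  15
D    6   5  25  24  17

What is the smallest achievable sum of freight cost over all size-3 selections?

48

Open {B, C, D}.
  C1→D 6, C2→B 5, C3→B 6, C4→C 18, C5→B 13  ⇒ total 48.
Compare {A, B, C}: total 51.
Compare {A, B, D}: total 53.
No size-3 selection does better; minimum is 48.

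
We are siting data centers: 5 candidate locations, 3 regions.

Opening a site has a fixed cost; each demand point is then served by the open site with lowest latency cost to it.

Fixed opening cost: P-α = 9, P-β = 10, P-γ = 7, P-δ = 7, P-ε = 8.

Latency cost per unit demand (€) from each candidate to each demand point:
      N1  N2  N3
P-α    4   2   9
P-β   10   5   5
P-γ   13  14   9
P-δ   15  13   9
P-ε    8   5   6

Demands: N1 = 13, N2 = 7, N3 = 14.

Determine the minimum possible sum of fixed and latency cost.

Open {P-α, P-β}: assign each demand point to its cheapest open site.
  N1→P-α 13×4=52, N2→P-α 7×2=14, N3→P-β 14×5=70
  latency cost 136, fixed 19 → total 155.
Compare {P-α, P-β, P-γ}: latency cost 136 + fixed 26 = 162.
Compare {P-α, P-β, P-δ}: latency cost 136 + fixed 26 = 162.
Compare {P-α, P-β, P-ε}: latency cost 136 + fixed 27 = 163.
All other subsets cost ≥ 162. Minimum total cost: 155.

155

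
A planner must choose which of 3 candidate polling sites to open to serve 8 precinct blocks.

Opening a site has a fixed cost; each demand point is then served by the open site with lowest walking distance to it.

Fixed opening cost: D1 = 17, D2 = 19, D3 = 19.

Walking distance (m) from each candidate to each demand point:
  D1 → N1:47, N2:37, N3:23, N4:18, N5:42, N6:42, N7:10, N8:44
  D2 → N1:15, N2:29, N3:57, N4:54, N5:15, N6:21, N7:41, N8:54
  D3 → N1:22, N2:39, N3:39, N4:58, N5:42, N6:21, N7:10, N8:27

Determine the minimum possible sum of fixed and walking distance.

211

Open {D1, D2}: assign each demand point to its cheapest open site.
  N1→D2 15, N2→D2 29, N3→D1 23, N4→D1 18, N5→D2 15, N6→D2 21, N7→D1 10, N8→D1 44
  walking distance 175, fixed 36 → total 211.
Compare {D1, D2, D3}: walking distance 158 + fixed 55 = 213.
Compare {D1, D3}: walking distance 200 + fixed 36 = 236.
Compare {D2, D3}: walking distance 210 + fixed 38 = 248.
All other subsets cost ≥ 213. Minimum total cost: 211.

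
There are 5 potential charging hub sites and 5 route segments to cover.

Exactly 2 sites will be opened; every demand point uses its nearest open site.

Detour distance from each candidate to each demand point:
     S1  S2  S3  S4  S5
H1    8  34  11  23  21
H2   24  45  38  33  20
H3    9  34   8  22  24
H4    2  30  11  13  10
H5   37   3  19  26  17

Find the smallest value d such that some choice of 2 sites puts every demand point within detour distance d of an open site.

Open {H4, H5}.
  Farthest demand point is S4 at detour distance 13 (to H4); all others are ≤ 13.
With {H3, H5} the worst case is 22.
With {H1, H5} the worst case is 23.
No size-2 selection achieves below 13.

13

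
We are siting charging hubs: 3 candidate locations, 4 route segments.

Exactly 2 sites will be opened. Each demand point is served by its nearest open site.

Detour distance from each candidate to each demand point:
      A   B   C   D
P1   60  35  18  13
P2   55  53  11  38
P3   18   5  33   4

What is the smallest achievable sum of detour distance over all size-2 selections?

Open {P2, P3}.
  A→P3 18, B→P3 5, C→P2 11, D→P3 4  ⇒ total 38.
Compare {P1, P3}: total 45.
Compare {P1, P2}: total 114.

38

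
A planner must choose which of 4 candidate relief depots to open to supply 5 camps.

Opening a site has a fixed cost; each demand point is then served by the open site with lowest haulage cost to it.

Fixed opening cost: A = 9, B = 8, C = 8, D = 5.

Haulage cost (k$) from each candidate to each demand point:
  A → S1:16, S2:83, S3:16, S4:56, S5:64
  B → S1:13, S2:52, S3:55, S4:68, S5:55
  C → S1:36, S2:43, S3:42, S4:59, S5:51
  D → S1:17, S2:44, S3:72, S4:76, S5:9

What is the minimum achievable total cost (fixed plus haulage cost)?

Open {A, D}: assign each demand point to its cheapest open site.
  S1→A 16, S2→D 44, S3→A 16, S4→A 56, S5→D 9
  haulage cost 141, fixed 14 → total 155.
Compare {A, B, D}: haulage cost 138 + fixed 22 = 160.
Compare {A, C, D}: haulage cost 140 + fixed 22 = 162.
Compare {A, B, C, D}: haulage cost 137 + fixed 30 = 167.
All other subsets cost ≥ 160. Minimum total cost: 155.

155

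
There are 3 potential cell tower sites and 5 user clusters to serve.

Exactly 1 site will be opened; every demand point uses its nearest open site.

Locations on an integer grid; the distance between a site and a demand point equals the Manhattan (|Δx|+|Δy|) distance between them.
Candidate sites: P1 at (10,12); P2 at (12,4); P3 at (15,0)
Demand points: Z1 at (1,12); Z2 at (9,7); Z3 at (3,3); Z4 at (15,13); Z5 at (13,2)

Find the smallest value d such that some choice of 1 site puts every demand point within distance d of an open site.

16

Open {P1}.
  Farthest demand point is Z3 at distance 16 (to P1); all others are ≤ 16.
With {P2} the worst case is 19.
With {P3} the worst case is 26.
No size-1 selection achieves below 16.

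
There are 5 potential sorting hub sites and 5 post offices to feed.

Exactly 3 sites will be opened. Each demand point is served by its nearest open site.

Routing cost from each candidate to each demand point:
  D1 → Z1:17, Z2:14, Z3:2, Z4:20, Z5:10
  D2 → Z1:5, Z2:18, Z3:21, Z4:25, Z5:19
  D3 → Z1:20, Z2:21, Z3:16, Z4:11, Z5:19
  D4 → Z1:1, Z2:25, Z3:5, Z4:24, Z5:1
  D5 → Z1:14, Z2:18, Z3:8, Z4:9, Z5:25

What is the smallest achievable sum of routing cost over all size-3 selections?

Open {D1, D4, D5}.
  Z1→D4 1, Z2→D1 14, Z3→D1 2, Z4→D5 9, Z5→D4 1  ⇒ total 27.
Compare {D1, D3, D4}: total 29.
Compare {D2, D4, D5}: total 34.
No size-3 selection does better; minimum is 27.

27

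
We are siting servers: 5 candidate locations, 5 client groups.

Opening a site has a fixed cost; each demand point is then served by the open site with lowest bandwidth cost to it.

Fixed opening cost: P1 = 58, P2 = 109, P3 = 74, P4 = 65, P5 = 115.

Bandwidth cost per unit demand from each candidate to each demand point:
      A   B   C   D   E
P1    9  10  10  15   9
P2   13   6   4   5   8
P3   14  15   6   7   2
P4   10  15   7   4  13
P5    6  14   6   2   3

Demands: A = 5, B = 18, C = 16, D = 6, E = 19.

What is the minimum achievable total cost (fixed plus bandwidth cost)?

Open {P2, P3}: assign each demand point to its cheapest open site.
  A→P2 5×13=65, B→P2 18×6=108, C→P2 16×4=64, D→P2 6×5=30, E→P3 19×2=38
  bandwidth cost 305, fixed 183 → total 488.
Compare {P2, P5}: bandwidth cost 271 + fixed 224 = 495.
Compare {P1, P2, P3}: bandwidth cost 285 + fixed 241 = 526.
Compare {P2}: bandwidth cost 419 + fixed 109 = 528.
All other subsets cost ≥ 495. Minimum total cost: 488.

488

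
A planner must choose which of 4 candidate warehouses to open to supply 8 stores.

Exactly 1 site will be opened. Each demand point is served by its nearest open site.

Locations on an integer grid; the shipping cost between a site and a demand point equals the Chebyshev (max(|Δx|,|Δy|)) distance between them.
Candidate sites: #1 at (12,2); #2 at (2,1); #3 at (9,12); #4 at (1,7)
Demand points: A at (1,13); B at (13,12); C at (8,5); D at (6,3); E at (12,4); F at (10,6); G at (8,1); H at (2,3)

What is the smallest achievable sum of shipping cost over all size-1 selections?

51

Open {#1}.
  A→#1 11, B→#1 10, C→#1 4, D→#1 6, E→#1 2, F→#1 4, G→#1 4, H→#1 10  ⇒ total 51.
Compare {#2}: total 59.
Compare {#4}: total 61.
No size-1 selection does better; minimum is 51.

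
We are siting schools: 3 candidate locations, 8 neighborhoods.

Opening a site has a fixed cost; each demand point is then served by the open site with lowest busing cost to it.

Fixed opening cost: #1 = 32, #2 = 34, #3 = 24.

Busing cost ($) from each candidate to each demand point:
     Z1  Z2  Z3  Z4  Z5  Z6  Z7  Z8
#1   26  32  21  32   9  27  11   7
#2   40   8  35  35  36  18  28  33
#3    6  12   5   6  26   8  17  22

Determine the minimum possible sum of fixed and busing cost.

120

Open {#1, #3}: assign each demand point to its cheapest open site.
  Z1→#3 6, Z2→#3 12, Z3→#3 5, Z4→#3 6, Z5→#1 9, Z6→#3 8, Z7→#1 11, Z8→#1 7
  busing cost 64, fixed 56 → total 120.
Compare {#3}: busing cost 102 + fixed 24 = 126.
Compare {#1, #2, #3}: busing cost 60 + fixed 90 = 150.
Compare {#2, #3}: busing cost 98 + fixed 58 = 156.
All other subsets cost ≥ 126. Minimum total cost: 120.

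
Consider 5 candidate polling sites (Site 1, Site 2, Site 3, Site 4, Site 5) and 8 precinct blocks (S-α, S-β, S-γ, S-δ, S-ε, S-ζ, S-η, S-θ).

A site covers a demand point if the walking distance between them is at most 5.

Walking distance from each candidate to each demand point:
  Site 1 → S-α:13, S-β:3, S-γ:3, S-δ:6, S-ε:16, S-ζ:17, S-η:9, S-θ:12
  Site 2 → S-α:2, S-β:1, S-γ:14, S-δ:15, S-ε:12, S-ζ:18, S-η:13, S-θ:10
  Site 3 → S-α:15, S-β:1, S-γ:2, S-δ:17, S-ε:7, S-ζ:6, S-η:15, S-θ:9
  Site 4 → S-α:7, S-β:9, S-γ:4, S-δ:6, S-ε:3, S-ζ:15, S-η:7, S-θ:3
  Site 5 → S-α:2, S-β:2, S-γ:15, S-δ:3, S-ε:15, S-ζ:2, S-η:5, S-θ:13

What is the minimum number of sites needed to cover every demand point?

Coverage sets (demand points within 5 of each site):
  Site 1: {S-β, S-γ}
  Site 2: {S-α, S-β}
  Site 3: {S-β, S-γ}
  Site 4: {S-γ, S-ε, S-θ}
  Site 5: {S-α, S-β, S-δ, S-ζ, S-η}
No single site covers all 8 demand points.
But {Site 4, Site 5} covers everything, so the minimum is 2.

2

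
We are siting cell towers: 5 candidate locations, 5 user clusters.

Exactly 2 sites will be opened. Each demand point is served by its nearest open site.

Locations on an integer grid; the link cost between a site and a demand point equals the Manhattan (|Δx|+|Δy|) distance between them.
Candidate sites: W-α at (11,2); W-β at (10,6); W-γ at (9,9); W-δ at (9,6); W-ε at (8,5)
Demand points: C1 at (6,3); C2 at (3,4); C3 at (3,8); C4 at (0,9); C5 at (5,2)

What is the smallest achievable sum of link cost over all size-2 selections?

Open {W-γ, W-ε}.
  C1→W-ε 4, C2→W-ε 6, C3→W-γ 7, C4→W-γ 9, C5→W-ε 6  ⇒ total 32.
Compare {W-α, W-ε}: total 36.
Compare {W-β, W-ε}: total 36.
No size-2 selection does better; minimum is 32.

32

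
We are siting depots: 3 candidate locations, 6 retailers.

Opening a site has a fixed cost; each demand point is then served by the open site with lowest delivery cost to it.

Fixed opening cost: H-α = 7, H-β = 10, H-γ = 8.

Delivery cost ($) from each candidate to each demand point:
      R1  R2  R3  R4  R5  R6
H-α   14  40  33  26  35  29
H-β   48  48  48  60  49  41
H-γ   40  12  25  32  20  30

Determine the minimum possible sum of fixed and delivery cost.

141

Open {H-α, H-γ}: assign each demand point to its cheapest open site.
  R1→H-α 14, R2→H-γ 12, R3→H-γ 25, R4→H-α 26, R5→H-γ 20, R6→H-α 29
  delivery cost 126, fixed 15 → total 141.
Compare {H-α, H-β, H-γ}: delivery cost 126 + fixed 25 = 151.
Compare {H-γ}: delivery cost 159 + fixed 8 = 167.
Compare {H-β, H-γ}: delivery cost 159 + fixed 18 = 177.
All other subsets cost ≥ 151. Minimum total cost: 141.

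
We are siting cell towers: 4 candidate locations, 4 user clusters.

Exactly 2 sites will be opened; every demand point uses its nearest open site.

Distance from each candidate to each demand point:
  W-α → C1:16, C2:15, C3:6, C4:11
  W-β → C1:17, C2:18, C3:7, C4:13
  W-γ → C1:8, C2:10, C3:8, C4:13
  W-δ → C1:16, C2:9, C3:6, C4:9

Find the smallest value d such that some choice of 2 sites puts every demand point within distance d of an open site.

Open {W-γ, W-δ}.
  Farthest demand point is C2 at distance 9 (to W-δ); all others are ≤ 9.
With {W-α, W-γ} the worst case is 11.
With {W-β, W-γ} the worst case is 13.
No size-2 selection achieves below 9.

9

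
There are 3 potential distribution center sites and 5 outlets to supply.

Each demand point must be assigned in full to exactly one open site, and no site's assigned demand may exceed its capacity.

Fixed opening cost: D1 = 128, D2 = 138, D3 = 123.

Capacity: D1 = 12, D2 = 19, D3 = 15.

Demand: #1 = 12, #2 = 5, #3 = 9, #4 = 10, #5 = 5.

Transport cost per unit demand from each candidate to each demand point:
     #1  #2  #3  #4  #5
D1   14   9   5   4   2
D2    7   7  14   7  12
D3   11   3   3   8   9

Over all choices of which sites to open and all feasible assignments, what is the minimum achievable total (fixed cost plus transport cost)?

Open {D1, D2, D3}; cheapest assignment that respects the capacities:
  D1 (cap 12, load 10): #4 — cost 10×4 = 40
  D2 (cap 19, load 17): #1, #5 — cost 12×7 + 5×12 = 144
  D3 (cap 15, load 14): #2, #3 — cost 5×3 + 9×3 = 42
  Shipping 226, fixed 389 → total 615.
  Any other capacity-feasible assignment to {D1, D2, D3} ships for at least 226.
Total demand is 41 and no other set of sites has combined capacity ≥ 41, so {D1, D2, D3} is the only feasible choice of open sites. Minimum: 615.

615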